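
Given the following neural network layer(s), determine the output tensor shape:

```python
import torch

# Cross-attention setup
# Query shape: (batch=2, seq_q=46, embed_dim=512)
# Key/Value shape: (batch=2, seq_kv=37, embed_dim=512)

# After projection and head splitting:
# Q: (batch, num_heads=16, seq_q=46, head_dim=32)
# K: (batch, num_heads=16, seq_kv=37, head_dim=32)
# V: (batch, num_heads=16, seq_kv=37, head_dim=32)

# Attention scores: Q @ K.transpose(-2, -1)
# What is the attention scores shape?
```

Input: (2, 46, 512) -> Output: (2, 16, 46, 37)

Answer: (2, 16, 46, 37)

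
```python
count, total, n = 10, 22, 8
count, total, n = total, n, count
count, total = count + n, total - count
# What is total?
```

Trace:
`count, total, n = 10, 22, 8` → count = 10; total = 22; n = 8
`count, total, n = total, n, count` → count = 22; total = 8; n = 10
`count, total = count + n, total - count` → count = 32; total = -14
So total = -14

Answer: -14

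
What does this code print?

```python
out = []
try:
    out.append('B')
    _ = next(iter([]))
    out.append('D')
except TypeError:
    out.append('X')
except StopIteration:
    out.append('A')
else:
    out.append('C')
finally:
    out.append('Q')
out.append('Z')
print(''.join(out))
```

Execution trace: 'B' (try body) → 'A' (except StopIteration) → 'Q' (finally) → 'Z' (after the try/except). Output: BAQZ

Answer: BAQZ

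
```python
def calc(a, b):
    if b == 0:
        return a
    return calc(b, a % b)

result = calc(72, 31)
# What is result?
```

calc(72, 31) -> calc(31, 10) -> calc(10, 1) -> calc(1, 0) -> 1

Answer: 1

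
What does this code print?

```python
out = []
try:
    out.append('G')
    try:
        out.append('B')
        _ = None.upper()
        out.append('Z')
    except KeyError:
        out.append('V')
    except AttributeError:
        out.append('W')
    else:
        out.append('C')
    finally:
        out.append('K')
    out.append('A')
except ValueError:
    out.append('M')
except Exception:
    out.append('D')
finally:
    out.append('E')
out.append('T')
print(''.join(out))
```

Execution trace: 'G' (try body) → 'B' (inner try body) → 'W' (inner except AttributeError) → 'K' (inner finally) → 'A' (try body, no exception) → 'E' (finally) → 'T' (after the try/except). Output: GBWKAET

Answer: GBWKAET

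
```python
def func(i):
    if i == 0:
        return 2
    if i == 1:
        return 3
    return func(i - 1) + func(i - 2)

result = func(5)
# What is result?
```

Build up from base cases: func(0)=2, func(1)=3, func(2)=5, func(3)=8, func(4)=13, func(5)=21

Answer: 21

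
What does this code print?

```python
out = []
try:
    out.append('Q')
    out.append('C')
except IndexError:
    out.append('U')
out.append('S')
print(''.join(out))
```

Execution trace: 'Q' (try body) → 'C' (try body, no exception) → 'S' (after the try/except). Output: QCS

Answer: QCS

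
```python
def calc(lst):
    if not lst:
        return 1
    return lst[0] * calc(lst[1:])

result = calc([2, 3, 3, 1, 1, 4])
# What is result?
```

Product over [2, 3, 3, 1, 1, 4] = 2 * 3 * 3 * 1 * 1 * 4 = 72

Answer: 72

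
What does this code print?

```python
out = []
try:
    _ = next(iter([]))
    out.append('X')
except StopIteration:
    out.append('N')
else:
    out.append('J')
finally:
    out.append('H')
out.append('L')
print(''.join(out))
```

Execution trace: 'N' (except StopIteration) → 'H' (finally) → 'L' (after the try/except). Output: NHL

Answer: NHL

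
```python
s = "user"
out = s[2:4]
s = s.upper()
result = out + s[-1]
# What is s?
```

Trace:
`s = "user"` → s = 'user'
`out = s[2:4]` → out = 'er'
`s = s.upper()` → s = 'USER'
`result = out + s[-1]` → result = 'erR'
So s = 'USER'

Answer: 'USER'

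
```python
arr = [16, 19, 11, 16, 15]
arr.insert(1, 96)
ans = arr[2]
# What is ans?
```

Trace:
`arr = [16, 19, 11, 16, 15]` → arr = [16, 19, 11, 16, 15]
`arr.insert(1, 96)` → arr = [16, 96, 19, 11, 16, 15]
`ans = arr[2]` → ans = 19
So ans = 19

Answer: 19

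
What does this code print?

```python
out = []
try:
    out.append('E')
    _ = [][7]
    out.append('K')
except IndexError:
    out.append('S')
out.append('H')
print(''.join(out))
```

Execution trace: 'E' (try body) → 'S' (except IndexError) → 'H' (after the try/except). Output: ESH

Answer: ESH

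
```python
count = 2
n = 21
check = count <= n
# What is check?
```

Trace:
`count = 2` → count = 2
`n = 21` → n = 21
`check = count <= n` → check = True
So check = True

Answer: True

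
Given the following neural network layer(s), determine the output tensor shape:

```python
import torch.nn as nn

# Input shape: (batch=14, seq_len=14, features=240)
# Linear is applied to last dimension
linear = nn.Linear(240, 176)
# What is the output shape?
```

Input: (14, 14, 240) -> Output: (14, 14, 176)

Answer: (14, 14, 176)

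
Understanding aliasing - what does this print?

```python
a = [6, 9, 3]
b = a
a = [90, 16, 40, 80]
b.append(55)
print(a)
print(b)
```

Key concept: rebinding vs mutation: a is rebound to a new list, b still points at the original.
Step by step:
`a = [6, 9, 3]` → a = [6, 9, 3]
`b = a` → b = [6, 9, 3] (same object as a)
`a = [90, 16, 40, 80]` → a = [90, 16, 40, 80]
`b.append(55)` → b = [6, 9, 3, 55]
`print(a)` → prints [90, 16, 40, 80]
`print(b)` → prints [6, 9, 3, 55]

Answer:
[90, 16, 40, 80]
[6, 9, 3, 55]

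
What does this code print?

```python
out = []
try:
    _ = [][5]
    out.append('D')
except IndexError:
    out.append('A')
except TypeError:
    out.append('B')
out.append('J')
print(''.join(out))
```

Execution trace: 'A' (except IndexError) → 'J' (after the try/except). Output: AJ

Answer: AJ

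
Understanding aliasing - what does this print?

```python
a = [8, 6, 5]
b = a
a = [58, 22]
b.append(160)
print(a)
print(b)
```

Key concept: rebinding vs mutation: a is rebound to a new list, b still points at the original.
Step by step:
`a = [8, 6, 5]` → a = [8, 6, 5]
`b = a` → b = [8, 6, 5] (same object as a)
`a = [58, 22]` → a = [58, 22]
`b.append(160)` → b = [8, 6, 5, 160]
`print(a)` → prints [58, 22]
`print(b)` → prints [8, 6, 5, 160]

Answer:
[58, 22]
[8, 6, 5, 160]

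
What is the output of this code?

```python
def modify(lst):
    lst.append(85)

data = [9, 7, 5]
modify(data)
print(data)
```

Key concept: function modifies passed list.
Step by step:
`data = [9, 7, 5]` → data = [9, 7, 5]
`modify(data)` → data = [9, 7, 5, 85]
`print(data)` → prints [9, 7, 5, 85]

Answer: [9, 7, 5, 85]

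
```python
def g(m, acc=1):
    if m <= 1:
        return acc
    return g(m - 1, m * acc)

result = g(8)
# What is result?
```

Accumulator trace (n, acc): (8, 1) -> (7, 8) -> (6, 56) -> (5, 336) -> (4, 1680) -> (3, 6720) -> (2, 20160) -> (1, 40320) -> return 40320

Answer: 40320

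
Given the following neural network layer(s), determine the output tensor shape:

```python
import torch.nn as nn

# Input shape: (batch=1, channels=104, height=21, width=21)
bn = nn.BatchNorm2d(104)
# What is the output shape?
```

Input: (1, 104, 21, 21) -> Output: (1, 104, 21, 21)

Answer: (1, 104, 21, 21)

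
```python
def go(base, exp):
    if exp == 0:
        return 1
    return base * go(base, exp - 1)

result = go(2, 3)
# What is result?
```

go(2, 3) = 2 * 2 * 2 = 8

Answer: 8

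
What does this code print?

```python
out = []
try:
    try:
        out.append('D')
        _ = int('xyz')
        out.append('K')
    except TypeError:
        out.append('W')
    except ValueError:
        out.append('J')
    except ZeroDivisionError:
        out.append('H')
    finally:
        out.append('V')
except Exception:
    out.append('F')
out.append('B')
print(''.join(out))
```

Execution trace: 'D' (inner try body) → 'J' (inner except ValueError) → 'V' (inner finally) → 'B' (after the try/except). Output: DJVB

Answer: DJVB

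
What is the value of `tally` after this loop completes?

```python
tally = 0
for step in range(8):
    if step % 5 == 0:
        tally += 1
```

Count numbers divisible by 5 in range(8)
`tally` takes the values: 0 → 1 → 2

Answer: 2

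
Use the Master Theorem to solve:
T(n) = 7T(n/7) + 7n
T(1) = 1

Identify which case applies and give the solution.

a=7, b=7, f(n)=7n. log_7(7) = 1. Since c=1 = 1, Case 2 applies: T(n) = Θ(n^log_b(a) · log n) = O(n log n).

Answer: O(n log n) - Case 2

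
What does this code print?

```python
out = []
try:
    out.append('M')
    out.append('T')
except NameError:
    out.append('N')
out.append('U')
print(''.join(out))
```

Execution trace: 'M' (try body) → 'T' (try body, no exception) → 'U' (after the try/except). Output: MTU

Answer: MTU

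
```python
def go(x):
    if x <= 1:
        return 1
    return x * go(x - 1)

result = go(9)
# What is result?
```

go(9) = 9 * 8 * 7 * 6 * 5 * 4 * 3 * 2 * 1 = 362880

Answer: 362880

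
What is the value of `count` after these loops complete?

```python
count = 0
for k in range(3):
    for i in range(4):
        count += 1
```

3 * 4 = 12
`count` takes the values: 0 → 1 → 2 → 3 → 4 → 5 → 6 → 7 → 8 → 9 → 10 → 11 → 12

Answer: 12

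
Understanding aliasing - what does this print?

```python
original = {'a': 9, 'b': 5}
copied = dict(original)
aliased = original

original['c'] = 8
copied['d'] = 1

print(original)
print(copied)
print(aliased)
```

Key concept: dict() creates copy, assignment creates alias.
Step by step:
`original = {'a': 9, 'b': 5}` → original = {'a': 9, 'b': 5}
`copied = dict(original)` → copied = {'a': 9, 'b': 5}
`aliased = original` → aliased = {'a': 9, 'b': 5} (same object as original)
`original['c'] = 8` → original = {'a': 9, 'b': 5, 'c': 8} (same object as aliased); aliased = {'a': 9, 'b': 5, 'c': 8} (same object as original)
`copied['d'] = 1` → copied = {'a': 9, 'b': 5, 'd': 1}
`print(original)` → prints {'a': 9, 'b': 5, 'c': 8}
`print(copied)` → prints {'a': 9, 'b': 5, 'd': 1}
`print(aliased)` → prints {'a': 9, 'b': 5, 'c': 8}

Answer:
{'a': 9, 'b': 5, 'c': 8}
{'a': 9, 'b': 5, 'd': 1}
{'a': 9, 'b': 5, 'c': 8}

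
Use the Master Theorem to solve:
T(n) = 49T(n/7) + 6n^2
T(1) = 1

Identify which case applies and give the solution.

a=49, b=7, f(n)=6n^2. log_7(49) = 2. Since c=2 = 2, Case 2 applies: T(n) = Θ(n^log_b(a) · log n) = O(n^2 log n).

Answer: O(n^2 log n) - Case 2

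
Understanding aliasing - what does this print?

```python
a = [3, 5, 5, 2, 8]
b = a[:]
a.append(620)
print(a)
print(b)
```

Key concept: slice [:] creates copy.
Step by step:
`a = [3, 5, 5, 2, 8]` → a = [3, 5, 5, 2, 8]
`b = a[:]` → b = [3, 5, 5, 2, 8]
`a.append(620)` → a = [3, 5, 5, 2, 8, 620]
`print(a)` → prints [3, 5, 5, 2, 8, 620]
`print(b)` → prints [3, 5, 5, 2, 8]

Answer:
[3, 5, 5, 2, 8, 620]
[3, 5, 5, 2, 8]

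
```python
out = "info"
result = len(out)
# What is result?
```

Trace:
`out = "info"` → out = 'info'
`result = len(out)` → result = 4
So result = 4

Answer: 4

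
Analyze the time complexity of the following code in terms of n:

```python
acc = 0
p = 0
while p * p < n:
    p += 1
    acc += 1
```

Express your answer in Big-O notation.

Each loop level contributes: √n. Multiplying the contributions gives O(√n).

Answer: O(√n)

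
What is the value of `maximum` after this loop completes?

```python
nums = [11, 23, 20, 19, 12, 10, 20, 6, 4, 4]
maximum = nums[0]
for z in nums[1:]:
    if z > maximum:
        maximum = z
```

Maximum of [11, 23, 20, 19, 12, 10, 20, 6, 4, 4]
`maximum` takes the values: 11 → 23

Answer: 23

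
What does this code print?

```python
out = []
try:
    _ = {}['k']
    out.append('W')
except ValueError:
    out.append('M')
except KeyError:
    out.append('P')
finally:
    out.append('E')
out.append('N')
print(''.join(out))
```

Execution trace: 'P' (except KeyError) → 'E' (finally) → 'N' (after the try/except). Output: PEN

Answer: PEN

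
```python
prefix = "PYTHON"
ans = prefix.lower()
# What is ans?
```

Trace:
`prefix = "PYTHON"` → prefix = 'PYTHON'
`ans = prefix.lower()` → ans = 'python'
So ans = 'python'

Answer: 'python'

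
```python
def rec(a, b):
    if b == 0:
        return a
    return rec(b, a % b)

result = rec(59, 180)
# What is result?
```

rec(59, 180) -> rec(180, 59) -> rec(59, 3) -> rec(3, 2) -> rec(2, 1) -> rec(1, 0) -> 1

Answer: 1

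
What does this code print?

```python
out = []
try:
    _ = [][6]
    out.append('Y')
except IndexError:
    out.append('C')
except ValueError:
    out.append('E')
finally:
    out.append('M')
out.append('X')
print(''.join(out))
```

Execution trace: 'C' (except IndexError) → 'M' (finally) → 'X' (after the try/except). Output: CMX

Answer: CMX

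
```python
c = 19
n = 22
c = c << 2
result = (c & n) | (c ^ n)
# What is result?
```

Trace:
`c = 19` → c = 19
`n = 22` → n = 22
`c = c << 2` → c = 76
`result = (c & n) | (c ^ n)` → result = 94
So result = 94

Answer: 94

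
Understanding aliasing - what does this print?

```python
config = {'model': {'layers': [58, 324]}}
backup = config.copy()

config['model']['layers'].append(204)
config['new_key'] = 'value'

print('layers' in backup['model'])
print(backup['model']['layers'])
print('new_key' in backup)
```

Key concept: shallow copy gotcha with nested dict.
Step by step:
`config = {'model': {'layers': [58, 324]}}` → config = {'model': {'layers': [58, 324]}}
`backup = config.copy()` → backup = {'model': {'layers': [58, 324]}}
`config['model']['layers'].append(204)` → config = {'model': {'layers': [58, 324, 204]}}; backup = {'model': {'layers': [58, 324, 204]}}
`config['new_key'] = 'value'` → config = {'model': {'layers': [58, 324, 204]}, 'new_key': 'value'}
`print('layers' in backup['model'])` → prints True
`print(backup['model']['layers'])` → prints [58, 324, 204]
`print('new_key' in backup)` → prints False

Answer:
True
[58, 324, 204]
False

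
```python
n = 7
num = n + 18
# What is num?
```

Trace:
`n = 7` → n = 7
`num = n + 18` → num = 25
So num = 25

Answer: 25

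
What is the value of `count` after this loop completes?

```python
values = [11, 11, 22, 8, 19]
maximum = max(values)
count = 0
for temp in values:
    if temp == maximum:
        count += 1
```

Count of max value 22 in [11, 11, 22, 8, 19]
`count` takes the values: 0 → 1

Answer: 1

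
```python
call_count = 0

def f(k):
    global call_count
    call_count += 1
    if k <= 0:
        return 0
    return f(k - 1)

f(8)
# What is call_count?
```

Linear recursion stepping by 1: 9 calls from k=8 down to ≤0.

Answer: 9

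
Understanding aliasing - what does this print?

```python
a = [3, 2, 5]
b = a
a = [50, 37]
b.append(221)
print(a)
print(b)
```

Key concept: rebinding vs mutation: a is rebound to a new list, b still points at the original.
Step by step:
`a = [3, 2, 5]` → a = [3, 2, 5]
`b = a` → b = [3, 2, 5] (same object as a)
`a = [50, 37]` → a = [50, 37]
`b.append(221)` → b = [3, 2, 5, 221]
`print(a)` → prints [50, 37]
`print(b)` → prints [3, 2, 5, 221]

Answer:
[50, 37]
[3, 2, 5, 221]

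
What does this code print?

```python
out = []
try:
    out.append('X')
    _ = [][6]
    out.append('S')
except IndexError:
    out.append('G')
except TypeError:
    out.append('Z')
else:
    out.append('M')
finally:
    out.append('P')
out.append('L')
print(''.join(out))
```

Execution trace: 'X' (try body) → 'G' (except IndexError) → 'P' (finally) → 'L' (after the try/except). Output: XGPL

Answer: XGPL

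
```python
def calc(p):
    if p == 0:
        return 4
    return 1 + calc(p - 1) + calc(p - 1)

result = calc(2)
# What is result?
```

calc(p) = 1 + 2·calc(p-1), calc(0)=4. Closed form: (4+1)·2^2 - 1 = 19.

Answer: 19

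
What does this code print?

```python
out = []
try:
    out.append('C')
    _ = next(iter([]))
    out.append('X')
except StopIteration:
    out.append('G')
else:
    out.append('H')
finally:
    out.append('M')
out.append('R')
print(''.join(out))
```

Execution trace: 'C' (try body) → 'G' (except StopIteration) → 'M' (finally) → 'R' (after the try/except). Output: CGMR

Answer: CGMR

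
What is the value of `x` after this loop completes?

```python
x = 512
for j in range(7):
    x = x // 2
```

Halve 7 times: 512 // 2^7 = 4
`x` takes the values: 512 → 256 → 128 → 64 → 32 → 16 → 8 → 4

Answer: 4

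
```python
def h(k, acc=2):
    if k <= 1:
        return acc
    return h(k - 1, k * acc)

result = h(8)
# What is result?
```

Accumulator trace (n, acc): (8, 2) -> (7, 16) -> (6, 112) -> (5, 672) -> (4, 3360) -> (3, 13440) -> (2, 40320) -> (1, 80640) -> return 80640

Answer: 80640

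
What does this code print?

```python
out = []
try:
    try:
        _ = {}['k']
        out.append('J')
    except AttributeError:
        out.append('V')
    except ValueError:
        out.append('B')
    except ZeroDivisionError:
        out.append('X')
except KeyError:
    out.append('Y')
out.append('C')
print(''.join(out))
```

Execution trace: 'Y' (outer except KeyError) → 'C' (after the try/except). Output: YC

Answer: YC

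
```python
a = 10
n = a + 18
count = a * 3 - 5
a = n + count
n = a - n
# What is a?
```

Trace:
`a = 10` → a = 10
`n = a + 18` → n = 28
`count = a * 3 - 5` → count = 25
`a = n + count` → a = 53
`n = a - n` → n = 25
So a = 53

Answer: 53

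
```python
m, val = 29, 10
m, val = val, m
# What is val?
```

Trace:
`m, val = 29, 10` → m = 29; val = 10
`m, val = val, m` → m = 10; val = 29
So val = 29

Answer: 29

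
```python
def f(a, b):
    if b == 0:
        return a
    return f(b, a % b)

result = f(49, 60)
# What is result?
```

f(49, 60) -> f(60, 49) -> f(49, 11) -> f(11, 5) -> f(5, 1) -> f(1, 0) -> 1

Answer: 1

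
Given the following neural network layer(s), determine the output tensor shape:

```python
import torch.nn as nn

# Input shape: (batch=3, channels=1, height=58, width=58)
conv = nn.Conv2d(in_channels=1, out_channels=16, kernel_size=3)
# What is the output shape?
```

Input: (3, 1, 58, 58) -> Output: (3, 16, 56, 56)

Answer: (3, 16, 56, 56)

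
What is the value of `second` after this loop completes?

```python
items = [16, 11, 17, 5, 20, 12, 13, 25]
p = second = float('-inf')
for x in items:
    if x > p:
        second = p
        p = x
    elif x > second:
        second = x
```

Second largest (with repeats) in [16, 11, 17, 5, 20, 12, 13, 25]
`second` takes the values: -inf → 11 → 16 → 17 → 20

Answer: 20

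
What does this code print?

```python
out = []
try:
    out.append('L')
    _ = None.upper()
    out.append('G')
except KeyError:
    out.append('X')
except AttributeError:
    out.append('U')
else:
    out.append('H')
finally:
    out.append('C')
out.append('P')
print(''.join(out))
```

Execution trace: 'L' (try body) → 'U' (except AttributeError) → 'C' (finally) → 'P' (after the try/except). Output: LUCP

Answer: LUCP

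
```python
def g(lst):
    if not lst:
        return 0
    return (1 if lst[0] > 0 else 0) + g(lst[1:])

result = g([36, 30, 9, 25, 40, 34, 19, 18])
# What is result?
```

Count of positive elements in [36, 30, 9, 25, 40, 34, 19, 18] = 8

Answer: 8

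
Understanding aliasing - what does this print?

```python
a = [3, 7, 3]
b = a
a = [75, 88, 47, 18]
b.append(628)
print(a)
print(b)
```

Key concept: rebinding vs mutation: a is rebound to a new list, b still points at the original.
Step by step:
`a = [3, 7, 3]` → a = [3, 7, 3]
`b = a` → b = [3, 7, 3] (same object as a)
`a = [75, 88, 47, 18]` → a = [75, 88, 47, 18]
`b.append(628)` → b = [3, 7, 3, 628]
`print(a)` → prints [75, 88, 47, 18]
`print(b)` → prints [3, 7, 3, 628]

Answer:
[75, 88, 47, 18]
[3, 7, 3, 628]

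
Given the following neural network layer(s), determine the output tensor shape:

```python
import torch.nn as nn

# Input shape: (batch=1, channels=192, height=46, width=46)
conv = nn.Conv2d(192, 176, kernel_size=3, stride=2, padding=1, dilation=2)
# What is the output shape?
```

Input: (1, 192, 46, 46) -> Output: (1, 176, 22, 22)

Answer: (1, 176, 22, 22)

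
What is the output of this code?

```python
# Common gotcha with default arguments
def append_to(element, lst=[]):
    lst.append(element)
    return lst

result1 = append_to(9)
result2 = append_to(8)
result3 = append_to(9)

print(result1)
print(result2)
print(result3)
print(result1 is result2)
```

Key concept: mutable default argument gotcha.
Step by step:
`result1 = append_to(9)` → result1 = [9]
`result2 = append_to(8)` → result1 = [9, 8] (same object as result2); result2 = [9, 8] (same object as result1)
`result3 = append_to(9)` → result1 = [9, 8, 9] (same object as result2, result3); result2 = [9, 8, 9] (same object as result1, result3); result3 = [9, 8, 9] (same object as result1, result2)
`print(result1)` → prints [9, 8, 9]
`print(result2)` → prints [9, 8, 9]
`print(result3)` → prints [9, 8, 9]
`print(result1 is result2)` → prints True

Answer:
[9, 8, 9]
[9, 8, 9]
[9, 8, 9]
True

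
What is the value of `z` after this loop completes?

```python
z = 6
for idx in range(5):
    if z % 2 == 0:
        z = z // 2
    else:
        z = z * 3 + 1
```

Collatz-style transformation from 6
`z` takes the values: 6 → 3 → 10 → 5 → 16 → 8

Answer: 8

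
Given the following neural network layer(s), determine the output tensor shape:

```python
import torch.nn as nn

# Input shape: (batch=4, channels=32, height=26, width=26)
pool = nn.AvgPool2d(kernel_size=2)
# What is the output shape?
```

Input: (4, 32, 26, 26) -> Output: (4, 32, 13, 13)

Answer: (4, 32, 13, 13)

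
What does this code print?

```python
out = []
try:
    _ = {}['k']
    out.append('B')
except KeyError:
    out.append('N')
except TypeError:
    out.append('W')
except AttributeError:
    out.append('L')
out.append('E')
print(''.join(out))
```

Execution trace: 'N' (except KeyError) → 'E' (after the try/except). Output: NE

Answer: NE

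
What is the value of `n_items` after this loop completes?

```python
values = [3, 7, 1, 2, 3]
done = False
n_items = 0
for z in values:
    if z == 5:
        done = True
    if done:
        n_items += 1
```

Count elements after first 5 in [3, 7, 1, 2, 3]
`n_items` takes the values: 0

Answer: 0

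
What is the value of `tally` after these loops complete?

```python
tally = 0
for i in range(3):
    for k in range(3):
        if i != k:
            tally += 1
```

3² - 3 (exclude diagonal)
`tally` takes the values: 0 → 1 → 2 → 3 → 4 → 5 → 6

Answer: 6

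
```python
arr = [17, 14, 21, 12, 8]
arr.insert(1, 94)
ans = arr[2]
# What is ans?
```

Trace:
`arr = [17, 14, 21, 12, 8]` → arr = [17, 14, 21, 12, 8]
`arr.insert(1, 94)` → arr = [17, 94, 14, 21, 12, 8]
`ans = arr[2]` → ans = 14
So ans = 14

Answer: 14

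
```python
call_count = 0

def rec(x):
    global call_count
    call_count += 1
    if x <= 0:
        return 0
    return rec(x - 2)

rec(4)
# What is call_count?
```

Linear recursion stepping by 2: 3 calls from x=4 down to ≤0.

Answer: 3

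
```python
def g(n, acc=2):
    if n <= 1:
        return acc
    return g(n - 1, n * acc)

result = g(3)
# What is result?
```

Accumulator trace (n, acc): (3, 2) -> (2, 6) -> (1, 12) -> return 12

Answer: 12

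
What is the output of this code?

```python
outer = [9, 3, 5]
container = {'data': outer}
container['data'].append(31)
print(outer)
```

Key concept: dict holds reference to list.
Step by step:
`outer = [9, 3, 5]` → outer = [9, 3, 5]
`container = {'data': outer}` → container = {'data': [9, 3, 5]}
`container['data'].append(31)` → outer = [9, 3, 5, 31]; container = {'data': [9, 3, 5, 31]}
`print(outer)` → prints [9, 3, 5, 31]

Answer: [9, 3, 5, 31]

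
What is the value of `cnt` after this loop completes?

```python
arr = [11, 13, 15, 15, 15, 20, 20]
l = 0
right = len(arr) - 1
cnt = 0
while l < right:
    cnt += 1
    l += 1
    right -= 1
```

Iterations until pointers meet (list length 7)
`cnt` takes the values: 0 → 1 → 2 → 3

Answer: 3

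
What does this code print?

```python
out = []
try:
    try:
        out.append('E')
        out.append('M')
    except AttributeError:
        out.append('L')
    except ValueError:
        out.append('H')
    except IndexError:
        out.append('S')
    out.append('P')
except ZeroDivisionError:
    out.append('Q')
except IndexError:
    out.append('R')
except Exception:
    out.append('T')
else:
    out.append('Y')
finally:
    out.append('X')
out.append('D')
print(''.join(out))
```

Execution trace: 'E' (inner try body) → 'M' (inner try body, no exception) → 'P' (try body, no exception) → 'Y' (else) → 'X' (finally) → 'D' (after the try/except). Output: EMPYXD

Answer: EMPYXD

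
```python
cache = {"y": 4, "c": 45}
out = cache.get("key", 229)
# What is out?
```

Trace:
`cache = {"y": 4, "c": 45}` → cache = {'y': 4, 'c': 45}
`out = cache.get("key", 229)` → out = 229
So out = 229

Answer: 229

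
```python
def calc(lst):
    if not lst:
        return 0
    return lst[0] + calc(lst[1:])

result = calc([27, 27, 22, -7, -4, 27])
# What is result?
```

27 + 27 + 22 + (-7) + (-4) + 27 + 0 = 92

Answer: 92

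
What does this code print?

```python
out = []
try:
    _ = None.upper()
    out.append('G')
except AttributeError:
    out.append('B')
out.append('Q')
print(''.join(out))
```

Execution trace: 'B' (except AttributeError) → 'Q' (after the try/except). Output: BQ

Answer: BQ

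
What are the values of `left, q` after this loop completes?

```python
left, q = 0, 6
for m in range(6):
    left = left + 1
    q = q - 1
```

left goes 0→6, q goes 6→0
`left, q` takes the values: (0, 6) → (1, 6) → (1, 5) → (2, 5) → (2, 4) → (3, 4) → (3, 3) → (4, 3) → (4, 2) → (5, 2) → (5, 1) → (6, 1) → (6, 0)

Answer: 6, 0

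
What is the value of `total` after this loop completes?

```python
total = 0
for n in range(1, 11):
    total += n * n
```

Sum of squares 1² to 10² = 385
`total` takes the values: 0 → 1 → 5 → 14 → 30 → 55 → 91 → 140 → 204 → 285 → 385

Answer: 385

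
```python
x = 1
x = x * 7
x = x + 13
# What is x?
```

Trace:
`x = 1` → x = 1
`x = x * 7` → x = 7
`x = x + 13` → x = 20
So x = 20

Answer: 20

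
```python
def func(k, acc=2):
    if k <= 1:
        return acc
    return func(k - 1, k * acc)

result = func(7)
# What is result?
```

Accumulator trace (n, acc): (7, 2) -> (6, 14) -> (5, 84) -> (4, 420) -> (3, 1680) -> (2, 5040) -> (1, 10080) -> return 10080

Answer: 10080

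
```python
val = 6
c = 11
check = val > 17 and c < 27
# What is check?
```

Trace:
`val = 6` → val = 6
`c = 11` → c = 11
`check = val > 17 and c < 27` → check = False
So check = False

Answer: False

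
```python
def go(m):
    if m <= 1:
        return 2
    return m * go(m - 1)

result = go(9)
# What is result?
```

go(9) = 9 * 8 * 7 * 6 * 5 * 4 * 3 * 2 * 2 = 725760

Answer: 725760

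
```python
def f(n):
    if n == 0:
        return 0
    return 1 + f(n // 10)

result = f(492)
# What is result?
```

Count of digits of 492: 3

Answer: 3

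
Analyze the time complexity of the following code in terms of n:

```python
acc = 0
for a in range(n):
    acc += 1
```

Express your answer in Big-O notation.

Each loop level contributes: n. Multiplying the contributions gives O(n).

Answer: O(n)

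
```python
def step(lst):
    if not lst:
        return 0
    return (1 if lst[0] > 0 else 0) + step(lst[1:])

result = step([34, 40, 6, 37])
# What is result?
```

Count of positive elements in [34, 40, 6, 37] = 4

Answer: 4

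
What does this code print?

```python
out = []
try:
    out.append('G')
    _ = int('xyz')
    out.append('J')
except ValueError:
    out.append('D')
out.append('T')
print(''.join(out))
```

Execution trace: 'G' (try body) → 'D' (except ValueError) → 'T' (after the try/except). Output: GDT

Answer: GDT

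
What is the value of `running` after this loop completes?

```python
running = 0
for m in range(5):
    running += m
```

Sum of 0 to 4 = 10
`running` takes the values: 0 → 1 → 3 → 6 → 10

Answer: 10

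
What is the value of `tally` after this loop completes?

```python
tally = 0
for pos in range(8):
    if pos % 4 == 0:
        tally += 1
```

Count numbers divisible by 4 in range(8)
`tally` takes the values: 0 → 1 → 2

Answer: 2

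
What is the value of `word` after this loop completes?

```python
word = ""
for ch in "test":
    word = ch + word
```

Reverse 'test'
`word` takes the values: "" → "t" → "et" → "set" → "tset"

Answer: "tset"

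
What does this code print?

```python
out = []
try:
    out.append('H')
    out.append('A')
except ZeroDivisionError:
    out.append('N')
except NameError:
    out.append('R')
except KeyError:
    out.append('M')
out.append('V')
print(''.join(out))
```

Execution trace: 'H' (try body) → 'A' (try body, no exception) → 'V' (after the try/except). Output: HAV

Answer: HAV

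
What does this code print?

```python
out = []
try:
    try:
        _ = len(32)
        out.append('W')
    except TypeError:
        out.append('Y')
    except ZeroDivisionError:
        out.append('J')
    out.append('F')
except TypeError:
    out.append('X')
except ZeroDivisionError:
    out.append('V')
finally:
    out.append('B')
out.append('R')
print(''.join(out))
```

Execution trace: 'Y' (inner except TypeError) → 'F' (try body, no exception) → 'B' (finally) → 'R' (after the try/except). Output: YFBR

Answer: YFBR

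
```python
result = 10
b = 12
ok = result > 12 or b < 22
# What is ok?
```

Trace:
`result = 10` → result = 10
`b = 12` → b = 12
`ok = result > 12 or b < 22` → ok = True
So ok = True

Answer: True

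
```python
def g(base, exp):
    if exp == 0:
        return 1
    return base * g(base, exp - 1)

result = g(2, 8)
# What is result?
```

g(2, 8) = 2 * 2 * 2 * 2 * 2 * 2 * 2 * 2 = 256

Answer: 256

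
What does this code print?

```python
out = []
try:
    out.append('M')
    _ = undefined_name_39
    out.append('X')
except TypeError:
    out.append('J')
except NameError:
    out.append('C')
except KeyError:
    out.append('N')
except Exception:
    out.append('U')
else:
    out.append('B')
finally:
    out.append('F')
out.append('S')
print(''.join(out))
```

Execution trace: 'M' (try body) → 'C' (except NameError) → 'F' (finally) → 'S' (after the try/except). Output: MCFS

Answer: MCFS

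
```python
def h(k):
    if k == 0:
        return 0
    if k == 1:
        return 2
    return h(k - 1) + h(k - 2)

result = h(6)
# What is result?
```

Build up from base cases: h(0)=0, h(1)=2, h(2)=2, h(3)=4, h(4)=6, h(5)=10, h(6)=16

Answer: 16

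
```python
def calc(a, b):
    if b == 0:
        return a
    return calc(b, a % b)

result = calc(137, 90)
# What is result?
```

calc(137, 90) -> calc(90, 47) -> calc(47, 43) -> calc(43, 4) -> calc(4, 3) -> calc(3, 1) -> calc(1, 0) -> 1

Answer: 1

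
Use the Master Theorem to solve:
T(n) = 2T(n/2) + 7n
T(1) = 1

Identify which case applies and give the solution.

a=2, b=2, f(n)=7n. log_2(2) = 1. Since c=1 = 1, Case 2 applies: T(n) = Θ(n^log_b(a) · log n) = O(n log n).

Answer: O(n log n) - Case 2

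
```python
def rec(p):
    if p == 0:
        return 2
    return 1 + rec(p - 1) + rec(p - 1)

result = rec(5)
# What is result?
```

rec(p) = 1 + 2·rec(p-1), rec(0)=2. Closed form: (2+1)·2^5 - 1 = 95.

Answer: 95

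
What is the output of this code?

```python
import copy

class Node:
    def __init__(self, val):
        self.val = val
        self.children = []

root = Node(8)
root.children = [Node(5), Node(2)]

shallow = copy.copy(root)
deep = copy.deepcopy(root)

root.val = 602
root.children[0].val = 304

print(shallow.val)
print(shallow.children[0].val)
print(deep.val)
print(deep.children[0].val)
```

Key concept: deep copy with custom objects.
Step by step:
`root = Node(8)` → root = Node(val=8, children=[])
`root.children = [Node(5), Node(2)]` → root = Node(val=8, children=[Node(val=5, children=[]), Node(val=2, children=[])])
`shallow = copy.copy(root)` → shallow = Node(val=8, children=[Node(val=5, children=[]), Node(val=2, children=[])])
`deep = copy.deepcopy(root)` → deep = Node(val=8, children=[Node(val=5, children=[]), Node(val=2, children=[])])
`root.val = 602` → root = Node(val=602, children=[Node(val=5, children=[]), Node(val=2, children=[])])
`root.children[0].val = 304` → root = Node(val=602, children=[Node(val=304, children=[]), Node(val=2, children=[])]); shallow = Node(val=8, children=[Node(val=304, children=[]), Node(val=2, children=[])])
`print(shallow.val)` → prints 8
`print(shallow.children[0].val)` → prints 304
`print(deep.val)` → prints 8
`print(deep.children[0].val)` → prints 5

Answer:
8
304
8
5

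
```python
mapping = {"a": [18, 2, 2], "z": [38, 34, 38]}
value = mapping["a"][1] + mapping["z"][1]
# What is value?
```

Trace:
`mapping = {"a": [18, 2, 2], "z": [38, 34, 38]}` → mapping = {'a': [18, 2, 2], 'z': [38, 34, 38]}
`value = mapping["a"][1] + mapping["z"][1]` → value = 36
So value = 36

Answer: 36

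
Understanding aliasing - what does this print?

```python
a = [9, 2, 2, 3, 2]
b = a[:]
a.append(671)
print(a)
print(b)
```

Key concept: slice [:] creates copy.
Step by step:
`a = [9, 2, 2, 3, 2]` → a = [9, 2, 2, 3, 2]
`b = a[:]` → b = [9, 2, 2, 3, 2]
`a.append(671)` → a = [9, 2, 2, 3, 2, 671]
`print(a)` → prints [9, 2, 2, 3, 2, 671]
`print(b)` → prints [9, 2, 2, 3, 2]

Answer:
[9, 2, 2, 3, 2, 671]
[9, 2, 2, 3, 2]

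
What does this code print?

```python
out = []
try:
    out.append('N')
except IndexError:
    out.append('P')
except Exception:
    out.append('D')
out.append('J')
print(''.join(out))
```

Execution trace: 'N' (try body, no exception) → 'J' (after the try/except). Output: NJ

Answer: NJ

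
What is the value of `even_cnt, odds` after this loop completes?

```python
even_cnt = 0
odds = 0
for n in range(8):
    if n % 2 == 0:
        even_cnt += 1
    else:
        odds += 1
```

Count evens and odds in range(8)
`even_cnt, odds` takes the values: (0, 0) → (1, 0) → (1, 1) → (2, 1) → (2, 2) → (3, 2) → (3, 3) → (4, 3) → (4, 4)

Answer: 4, 4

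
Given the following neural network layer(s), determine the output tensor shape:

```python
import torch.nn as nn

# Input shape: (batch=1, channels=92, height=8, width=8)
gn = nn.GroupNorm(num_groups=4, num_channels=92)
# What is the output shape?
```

Input: (1, 92, 8, 8) -> Output: (1, 92, 8, 8)

Answer: (1, 92, 8, 8)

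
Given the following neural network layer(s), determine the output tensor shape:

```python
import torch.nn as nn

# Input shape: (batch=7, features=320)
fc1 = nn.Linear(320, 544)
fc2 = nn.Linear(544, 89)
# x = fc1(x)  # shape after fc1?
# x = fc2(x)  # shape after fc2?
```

Input: (7, 320) -> after fc1: (7, 544) -> Output: (7, 89)

Answer: (7, 89)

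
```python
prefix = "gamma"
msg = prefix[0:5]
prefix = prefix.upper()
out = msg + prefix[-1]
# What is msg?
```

Trace:
`prefix = "gamma"` → prefix = 'gamma'
`msg = prefix[0:5]` → msg = 'gamma'
`prefix = prefix.upper()` → prefix = 'GAMMA'
`out = msg + prefix[-1]` → out = 'gammaA'
So msg = 'gamma'

Answer: 'gamma'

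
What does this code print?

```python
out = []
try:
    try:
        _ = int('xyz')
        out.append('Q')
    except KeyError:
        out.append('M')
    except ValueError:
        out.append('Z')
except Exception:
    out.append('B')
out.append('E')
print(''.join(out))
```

Execution trace: 'Z' (inner except ValueError) → 'E' (after the try/except). Output: ZE

Answer: ZE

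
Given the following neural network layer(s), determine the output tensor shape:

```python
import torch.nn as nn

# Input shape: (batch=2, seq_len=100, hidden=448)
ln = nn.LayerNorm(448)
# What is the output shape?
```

Input: (2, 100, 448) -> Output: (2, 100, 448)

Answer: (2, 100, 448)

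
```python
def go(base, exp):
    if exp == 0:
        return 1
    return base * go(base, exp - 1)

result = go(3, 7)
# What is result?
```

go(3, 7) = 3 * 3 * 3 * 3 * 3 * 3 * 3 = 2187

Answer: 2187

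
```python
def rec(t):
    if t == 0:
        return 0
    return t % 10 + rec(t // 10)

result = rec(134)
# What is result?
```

Sum of digits of 134: 4 + 3 + 1 = 8

Answer: 8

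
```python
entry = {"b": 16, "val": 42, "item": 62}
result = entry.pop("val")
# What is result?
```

Trace:
`entry = {"b": 16, "val": 42, "item": 62}` → entry = {'b': 16, 'val': 42, 'item': 62}
`result = entry.pop("val")` → entry = {'b': 16, 'item': 62}; result = 42
So result = 42

Answer: 42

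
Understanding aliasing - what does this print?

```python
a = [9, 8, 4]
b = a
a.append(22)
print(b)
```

Key concept: basic list aliasing.
Step by step:
`a = [9, 8, 4]` → a = [9, 8, 4]
`b = a` → b = [9, 8, 4] (same object as a)
`a.append(22)` → a = [9, 8, 4, 22] (same object as b); b = [9, 8, 4, 22] (same object as a)
`print(b)` → prints [9, 8, 4, 22]

Answer: [9, 8, 4, 22]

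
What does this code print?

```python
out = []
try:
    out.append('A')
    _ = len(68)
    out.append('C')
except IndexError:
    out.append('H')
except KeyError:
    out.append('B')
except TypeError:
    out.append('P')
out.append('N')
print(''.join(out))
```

Execution trace: 'A' (try body) → 'P' (except TypeError) → 'N' (after the try/except). Output: APN

Answer: APN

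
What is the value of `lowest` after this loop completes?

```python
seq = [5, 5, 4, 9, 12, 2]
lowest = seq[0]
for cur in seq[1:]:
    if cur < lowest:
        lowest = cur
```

Minimum of [5, 5, 4, 9, 12, 2]
`lowest` takes the values: 5 → 4 → 2

Answer: 2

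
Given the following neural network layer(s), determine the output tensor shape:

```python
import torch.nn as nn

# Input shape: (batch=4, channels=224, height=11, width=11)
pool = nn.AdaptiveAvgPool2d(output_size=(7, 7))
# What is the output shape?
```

Input: (4, 224, 11, 11) -> Output: (4, 224, 7, 7)

Answer: (4, 224, 7, 7)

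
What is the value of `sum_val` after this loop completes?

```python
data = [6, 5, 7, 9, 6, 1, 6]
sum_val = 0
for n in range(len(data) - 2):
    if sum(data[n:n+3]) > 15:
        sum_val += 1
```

Count windows with sum > 15
`sum_val` takes the values: 0 → 1 → 2 → 3 → 4

Answer: 4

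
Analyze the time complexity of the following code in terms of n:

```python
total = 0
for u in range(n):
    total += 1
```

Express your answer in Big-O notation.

Each loop level contributes: n. Multiplying the contributions gives O(n).

Answer: O(n)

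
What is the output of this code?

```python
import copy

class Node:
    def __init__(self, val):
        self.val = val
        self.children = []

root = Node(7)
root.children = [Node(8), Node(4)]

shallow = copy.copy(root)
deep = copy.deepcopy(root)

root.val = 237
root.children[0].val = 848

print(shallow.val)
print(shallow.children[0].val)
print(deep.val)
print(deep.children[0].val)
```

Key concept: deep copy with custom objects.
Step by step:
`root = Node(7)` → root = Node(val=7, children=[])
`root.children = [Node(8), Node(4)]` → root = Node(val=7, children=[Node(val=8, children=[]), Node(val=4, children=[])])
`shallow = copy.copy(root)` → shallow = Node(val=7, children=[Node(val=8, children=[]), Node(val=4, children=[])])
`deep = copy.deepcopy(root)` → deep = Node(val=7, children=[Node(val=8, children=[]), Node(val=4, children=[])])
`root.val = 237` → root = Node(val=237, children=[Node(val=8, children=[]), Node(val=4, children=[])])
`root.children[0].val = 848` → root = Node(val=237, children=[Node(val=848, children=[]), Node(val=4, children=[])]); shallow = Node(val=7, children=[Node(val=848, children=[]), Node(val=4, children=[])])
`print(shallow.val)` → prints 7
`print(shallow.children[0].val)` → prints 848
`print(deep.val)` → prints 7
`print(deep.children[0].val)` → prints 8

Answer:
7
848
7
8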